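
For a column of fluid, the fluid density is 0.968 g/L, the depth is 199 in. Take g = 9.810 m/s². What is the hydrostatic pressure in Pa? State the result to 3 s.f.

48.0 Pa

P is given directly by: P = ρgh.
ρ = 0.968 g/L = 0.9680 kg/m³; h = 199 in = 5.055 m; g = 9.810 m/s².
P = 48.00 Pa  (the unit combination reduces to kg/(m·s²) = Pa)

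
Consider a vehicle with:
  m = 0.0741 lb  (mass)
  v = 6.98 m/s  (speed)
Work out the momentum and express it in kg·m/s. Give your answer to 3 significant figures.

0.235 kg·m/s

Directly: p = mv.
m = 0.0741 lb = 0.03361 kg; v = 6.98 m/s.
p = 0.2346 kg·m/s  (the unit combination reduces to kg·m/s = kg·m/s)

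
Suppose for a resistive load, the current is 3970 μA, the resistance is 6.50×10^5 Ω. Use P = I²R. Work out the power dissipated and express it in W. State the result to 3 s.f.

10.2 W

P is given directly by: P = I²R.
I = 3970 μA = 0.003970 A; R = 6.50×10^5 Ω.
P = 10.24 W  (the unit combination reduces to kg·m²/s³ = W)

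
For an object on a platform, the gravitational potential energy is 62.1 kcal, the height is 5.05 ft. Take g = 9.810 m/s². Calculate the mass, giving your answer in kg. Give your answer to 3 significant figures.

Rearranging: m = PE/(g·h).
PE = 62.1 kcal = 2.598×10^5 J; h = 5.05 ft = 1.539 m; g = 9.810 m/s².
m = 17207 kg

17200 kg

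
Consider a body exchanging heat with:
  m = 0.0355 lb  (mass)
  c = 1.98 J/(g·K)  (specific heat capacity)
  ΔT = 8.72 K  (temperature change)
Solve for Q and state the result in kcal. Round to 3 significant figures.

Q is given directly by: Q = mcΔT.
m = 0.0355 lb = 0.01610 kg; c = 1.98 J/(g·K) = 1980 J/(kg·K); ΔT = 8.72 K.
Q = 278.0 J  (the unit combination reduces to kg·m²/s² = J)
278.0 J × (1 kcal / 4184 J) = 0.06645 kcal

0.0664 kcal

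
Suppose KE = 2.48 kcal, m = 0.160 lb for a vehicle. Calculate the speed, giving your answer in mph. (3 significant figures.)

Rearranging: v = √(2·KE/m).
KE = 2.48 kcal = 10376 J; m = 0.160 lb = 0.07257 kg.
v = 534.7 m/s
534.7 m/s × (1 mph / 0.4470 m/s) = 1196 mph

1200 mph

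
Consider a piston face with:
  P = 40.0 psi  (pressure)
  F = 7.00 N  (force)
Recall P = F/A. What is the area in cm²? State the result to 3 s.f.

0.254 cm²

Rearranging P = F/A for A: A = F/P.
P = 40.0 psi = 2.758×10^5 Pa; F = 7.00 N.
A = 2.538×10^-5 m²
2.538×10^-5 m² × (1 cm² / 1.000×10^-4 m²) = 0.2538 cm²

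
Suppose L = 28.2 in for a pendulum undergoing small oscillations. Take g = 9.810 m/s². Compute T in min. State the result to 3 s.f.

0.0283 min

Directly: T = 2π√(L/g).
L = 28.2 in = 0.7163 m; g = 9.810 m/s².
T = 1.698 s
1.698 s × (1 min / 60.00 s) = 0.02830 min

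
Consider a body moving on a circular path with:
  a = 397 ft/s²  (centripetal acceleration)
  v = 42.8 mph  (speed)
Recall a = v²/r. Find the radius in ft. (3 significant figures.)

Solving a = v²/r for r: r = v²/a.
a = 397 ft/s² = 121.0 m/s²; v = 42.8 mph = 19.13 m/s.
r = 3.025 m
3.025 m × (1 ft / 0.3048 m) = 9.926 ft

9.93 ft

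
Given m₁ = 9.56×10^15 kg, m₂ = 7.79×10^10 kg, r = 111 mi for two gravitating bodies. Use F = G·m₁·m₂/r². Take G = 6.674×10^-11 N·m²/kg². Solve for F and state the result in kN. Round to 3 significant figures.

F is given directly by: F = Gm₁m₂/r².
m₁ = 9.56×10^15 kg; m₂ = 7.79×10^10 kg; r = 111 mi = 1.786×10^5 m; G = 6.674×10^-11 N·m²/kg².
F = 1.558×10^6 N
1.558×10^6 N × (1 kN / 1000 N) = 1558 kN

1560 kN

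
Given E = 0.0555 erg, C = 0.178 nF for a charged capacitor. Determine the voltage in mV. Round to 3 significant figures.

Rearranging E = ½C·V² for V: V = √(2E/C).
E = 0.0555 erg = 5.550×10^-9 J; C = 0.178 nF = 1.780×10^-10 F.
V = 7.897 V
7.897 V × (1 mV / 0.001000 V) = 7897 mV

7900 mV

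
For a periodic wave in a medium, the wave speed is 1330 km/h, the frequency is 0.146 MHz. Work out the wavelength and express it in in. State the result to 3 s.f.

0.0996 in

Solving v = f·λ for λ: λ = v/f.
v = 1330 km/h = 369.4 m/s; f = 0.146 MHz = 1.460×10^5 Hz.
λ = 0.002530 m
0.002530 m × (1 in / 0.02540 m) = 0.09962 in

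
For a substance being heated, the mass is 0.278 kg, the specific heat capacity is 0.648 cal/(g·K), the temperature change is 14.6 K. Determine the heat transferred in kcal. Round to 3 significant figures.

Directly: Q = mcΔT.
m = 0.278 kg; c = 0.648 cal/(g·K) = 2711 J/(kg·K); ΔT = 14.6 K.
Q = 11004 J
11004 J × (1 kcal / 4184 J) = 2.630 kcal

2.63 kcal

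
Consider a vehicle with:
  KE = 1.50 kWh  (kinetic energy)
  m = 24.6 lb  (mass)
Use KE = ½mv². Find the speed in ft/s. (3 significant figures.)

Rearranging KE = ½mv² for v: v = √(2·KE/m).
KE = 1.50 kWh = 5.400×10^6 J; m = 24.6 lb = 11.16 kg.
v = 983.8 m/s
983.8 m/s × (1 ft/s / 0.3048 m/s) = 3228 ft/s

3230 ft/s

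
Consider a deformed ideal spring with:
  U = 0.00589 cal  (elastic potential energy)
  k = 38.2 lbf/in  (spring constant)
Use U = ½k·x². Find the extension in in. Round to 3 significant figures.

0.107 in

Rearranging U = ½k·x² for x: x = √(2U/k).
U = 0.00589 cal = 0.02464 J; k = 38.2 lbf/in = 6690 N/m.
x = 0.002714 m
0.002714 m × (1 in / 0.02540 m) = 0.1069 in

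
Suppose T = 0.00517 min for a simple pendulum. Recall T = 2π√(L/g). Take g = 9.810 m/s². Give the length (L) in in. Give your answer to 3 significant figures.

0.941 in

Rearranging T = 2π√(L/g) for L: L = g·(T/2π)².
T = 0.00517 min = 0.3102 s; g = 9.810 m/s².
L = 0.02391 m
0.02391 m × (1 in / 0.02540 m) = 0.9414 in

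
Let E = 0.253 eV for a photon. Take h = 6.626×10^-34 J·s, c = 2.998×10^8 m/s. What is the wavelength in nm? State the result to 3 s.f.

Solving E = h·c/λ for λ: λ = hc/E.
E = 0.253 eV = 4.054×10^-20 J; h = 6.626×10^-34 J·s; c = 2.998×10^8 m/s.
λ = 4.901×10^-6 m
4.901×10^-6 m × (1 nm / 1.000×10^-9 m) = 4901 nm

4900 nm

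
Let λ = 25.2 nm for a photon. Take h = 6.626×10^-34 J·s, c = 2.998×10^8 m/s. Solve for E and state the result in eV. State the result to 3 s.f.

Directly: E = hc/λ.
λ = 25.2 nm = 2.520×10^-8 m; h = 6.626×10^-34 J·s; c = 2.998×10^8 m/s.
E = 7.883×10^-18 J
7.883×10^-18 J × (1 eV / 1.602×10^-19 J) = 49.20 eV

49.2 eV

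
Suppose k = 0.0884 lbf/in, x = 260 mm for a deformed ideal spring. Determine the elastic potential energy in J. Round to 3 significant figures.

U is given directly by: U = ½kx².
k = 0.0884 lbf/in = 15.48 N/m; x = 260 mm = 0.2600 m.
U = 0.5233 J

0.523 J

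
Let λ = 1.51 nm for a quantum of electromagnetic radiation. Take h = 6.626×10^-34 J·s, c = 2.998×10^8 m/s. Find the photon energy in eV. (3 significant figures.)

Directly: E = hc/λ.
λ = 1.51 nm = 1.510×10^-9 m; h = 6.626×10^-34 J·s; c = 2.998×10^8 m/s.
E = 1.316×10^-16 J
1.316×10^-16 J × (1 eV / 1.602×10^-19 J) = 821.1 eV

821 eV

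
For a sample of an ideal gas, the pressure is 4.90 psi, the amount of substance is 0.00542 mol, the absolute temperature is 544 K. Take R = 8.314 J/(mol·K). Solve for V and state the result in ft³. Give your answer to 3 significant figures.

0.0256 ft³

From the ideal-gas law: V = nRT/P.
P = 4.90 psi = 33784 Pa; n = 0.00542 mol; T = 544 K; R = 8.314 J/(mol·K).
V = 7.256×10^-4 m³
7.256×10^-4 m³ × (1 ft³ / 0.02832 m³) = 0.02562 ft³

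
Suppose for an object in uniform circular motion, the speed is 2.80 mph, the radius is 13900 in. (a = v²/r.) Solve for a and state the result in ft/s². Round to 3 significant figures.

0.0146 ft/s²

a is given directly by: a = v²/r.
v = 2.80 mph = 1.252 m/s; r = 13900 in = 353.1 m.
a = 0.004438 m/s²
0.004438 m/s² × (1 ft/s² / 0.3048 m/s²) = 0.01456 ft/s²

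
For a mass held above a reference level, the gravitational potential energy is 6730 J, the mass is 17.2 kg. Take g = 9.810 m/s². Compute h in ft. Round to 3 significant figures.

Solving PE = m·g·h for h: h = PE/(m·g).
PE = 6730 J; m = 17.2 kg; g = 9.810 m/s².
h = 39.89 m
39.89 m × (1 ft / 0.3048 m) = 130.9 ft

131 ft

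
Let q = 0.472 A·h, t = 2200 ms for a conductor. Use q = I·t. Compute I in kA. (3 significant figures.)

Rearranging q = I·t for I: I = q/t.
q = 0.472 A·h = 1699 C; t = 2200 ms = 2.200 s.
I = 772.4 A
772.4 A × (1 kA / 1000 A) = 0.7724 kA

0.772 kA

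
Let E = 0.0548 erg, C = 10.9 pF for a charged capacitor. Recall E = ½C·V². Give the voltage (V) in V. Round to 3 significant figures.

Rearranging E = ½C·V² for V: V = √(2E/C).
E = 0.0548 erg = 5.480×10^-9 J; C = 10.9 pF = 1.090×10^-11 F.
V = 31.71 V

31.7 V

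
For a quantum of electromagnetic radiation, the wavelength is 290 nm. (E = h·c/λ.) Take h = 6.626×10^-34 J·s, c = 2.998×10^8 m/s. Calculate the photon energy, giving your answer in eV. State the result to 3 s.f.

4.28 eV

Directly: E = hc/λ.
λ = 290 nm = 2.900×10^-7 m; h = 6.626×10^-34 J·s; c = 2.998×10^8 m/s.
E = 6.850×10^-19 J
6.850×10^-19 J × (1 eV / 1.602×10^-19 J) = 4.275 eV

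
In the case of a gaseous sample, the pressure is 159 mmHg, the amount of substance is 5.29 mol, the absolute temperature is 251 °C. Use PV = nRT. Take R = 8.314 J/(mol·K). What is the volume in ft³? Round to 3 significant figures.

Rearranging PV = nRT for V: V = nRT/P.
P = 159 mmHg = 21198 Pa; n = 5.29 mol; T = 251 °C = 524.1 K; R = 8.314 J/(mol·K).
V = 1.087 m³
1.087 m³ × (1 ft³ / 0.02832 m³) = 38.40 ft³

38.4 ft³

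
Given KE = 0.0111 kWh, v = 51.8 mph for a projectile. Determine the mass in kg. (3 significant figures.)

Rearranging KE = ½mv² for m: m = 2·KE/v².
KE = 0.0111 kWh = 39960 J; v = 51.8 mph = 23.16 m/s.
m = 149.0 kg

149 kg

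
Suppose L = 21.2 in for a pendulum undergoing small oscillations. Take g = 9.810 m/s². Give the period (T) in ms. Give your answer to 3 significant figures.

T is given directly by: T = 2π√(L/g).
L = 21.2 in = 0.5385 m; g = 9.810 m/s².
T = 1.472 s
1.472 s × (1 ms / 0.001000 s) = 1472 ms

1470 ms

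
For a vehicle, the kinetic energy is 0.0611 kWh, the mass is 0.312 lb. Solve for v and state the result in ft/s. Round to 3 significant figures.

5780 ft/s

Rearranging KE = ½mv² for v: v = √(2·KE/m).
KE = 0.0611 kWh = 2.200×10^5 J; m = 0.312 lb = 0.1415 kg.
v = 1763 m/s
1763 m/s × (1 ft/s / 0.3048 m/s) = 5784 ft/s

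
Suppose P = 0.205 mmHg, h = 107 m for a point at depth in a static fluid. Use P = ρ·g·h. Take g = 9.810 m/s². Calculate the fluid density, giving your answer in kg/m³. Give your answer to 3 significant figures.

Rearranging P = ρ·g·h for ρ: ρ = P/(g·h).
P = 0.205 mmHg = 27.33 Pa; h = 107 m; g = 9.810 m/s².
ρ = 0.02604 kg/m³

0.0260 kg/m³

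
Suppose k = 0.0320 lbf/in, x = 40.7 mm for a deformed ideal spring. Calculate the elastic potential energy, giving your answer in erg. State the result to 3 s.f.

46400 erg

Directly: U = ½kx².
k = 0.0320 lbf/in = 5.604 N/m; x = 40.7 mm = 0.04070 m.
U = 0.004642 J  (the unit combination reduces to kg·m²/s² = J)
0.004642 J × (1 erg / 1.000×10^-7 J) = 46415 erg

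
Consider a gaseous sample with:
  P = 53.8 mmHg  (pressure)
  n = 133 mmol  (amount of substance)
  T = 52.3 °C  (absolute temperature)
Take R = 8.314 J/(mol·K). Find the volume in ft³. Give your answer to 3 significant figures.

From the ideal-gas law: V = nRT/P.
P = 53.8 mmHg = 7173 Pa; n = 133 mmol = 0.1330 mol; T = 52.3 °C = 325.4 K; R = 8.314 J/(mol·K).
V = 0.05017 m³
0.05017 m³ × (1 ft³ / 0.02832 m³) = 1.772 ft³

1.77 ft³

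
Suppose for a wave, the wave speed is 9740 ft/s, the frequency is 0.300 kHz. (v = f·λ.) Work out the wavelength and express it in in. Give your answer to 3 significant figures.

390 in

Rearranging: λ = v/f.
v = 9740 ft/s = 2969 m/s; f = 0.300 kHz = 300.0 Hz.
λ = 9.896 m
9.896 m × (1 in / 0.02540 m) = 389.6 in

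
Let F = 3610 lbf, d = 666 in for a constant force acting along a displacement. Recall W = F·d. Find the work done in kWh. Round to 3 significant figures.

W is given directly by: W = F·d.
F = 3610 lbf = 16058 N; d = 666 in = 16.92 m.
W = 2.716×10^5 J
2.716×10^5 J × (1 kWh / 3.600×10^6 J) = 0.07546 kWh

0.0755 kWh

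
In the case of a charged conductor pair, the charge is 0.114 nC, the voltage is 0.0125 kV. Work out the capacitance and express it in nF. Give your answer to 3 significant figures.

Directly: C = Q/V.
Q = 0.114 nC = 1.140×10^-10 C; V = 0.0125 kV = 12.50 V.
C = 9.120×10^-12 F
9.120×10^-12 F × (1 nF / 1.000×10^-9 F) = 0.009120 nF

0.00912 nF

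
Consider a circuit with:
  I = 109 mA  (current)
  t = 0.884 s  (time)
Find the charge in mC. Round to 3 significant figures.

Directly: q = It.
I = 109 mA = 0.1090 A; t = 0.884 s.
q = 0.09636 C
0.09636 C × (1 mC / 0.001000 C) = 96.36 mC

96.4 mC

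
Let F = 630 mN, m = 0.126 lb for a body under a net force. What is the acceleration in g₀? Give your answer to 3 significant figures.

Rearranging F = m·a for a: a = F/m.
F = 630 mN = 0.6300 N; m = 0.126 lb = 0.05715 kg.
a = 11.02 m/s²
11.02 m/s² × (1 g₀ / 9.807 m/s²) = 1.124 g₀

1.12 g₀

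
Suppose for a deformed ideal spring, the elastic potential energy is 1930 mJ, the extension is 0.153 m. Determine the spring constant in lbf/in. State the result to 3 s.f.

0.942 lbf/in

Rearranging: k = 2U/x².
U = 1930 mJ = 1.930 J; x = 0.153 m.
k = 164.9 N/m
164.9 N/m × (1 lbf/in / 175.1 N/m) = 0.9416 lbf/in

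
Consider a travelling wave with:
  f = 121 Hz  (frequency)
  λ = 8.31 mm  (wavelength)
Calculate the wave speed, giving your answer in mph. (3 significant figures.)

Directly: v = fλ.
f = 121 Hz; λ = 8.31 mm = 0.008310 m.
v = 1.006 m/s
1.006 m/s × (1 mph / 0.4470 m/s) = 2.249 mph

2.25 mph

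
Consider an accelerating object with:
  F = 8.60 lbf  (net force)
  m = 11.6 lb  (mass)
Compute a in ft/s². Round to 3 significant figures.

23.9 ft/s²

Rearranging F = m·a for a: a = F/m.
F = 8.60 lbf = 38.25 N; m = 11.6 lb = 5.262 kg.
a = 7.270 m/s²
7.270 m/s² × (1 ft/s² / 0.3048 m/s²) = 23.85 ft/s²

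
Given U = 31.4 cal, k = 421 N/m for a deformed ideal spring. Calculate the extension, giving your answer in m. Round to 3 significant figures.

0.790 m

Solving U = ½k·x² for x: x = √(2U/k).
U = 31.4 cal = 131.4 J; k = 421 N/m.
x = 0.7900 m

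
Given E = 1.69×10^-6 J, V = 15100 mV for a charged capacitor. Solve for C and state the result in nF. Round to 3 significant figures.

14.8 nF

Rearranging E = ½C·V² for C: C = 2E/V².
E = 1.69×10^-6 J; V = 15100 mV = 15.10 V.
C = 1.482×10^-8 F
1.482×10^-8 F × (1 nF / 1.000×10^-9 F) = 14.82 nF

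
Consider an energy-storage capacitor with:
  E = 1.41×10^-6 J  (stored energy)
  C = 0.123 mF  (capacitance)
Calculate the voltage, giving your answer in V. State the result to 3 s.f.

0.151 V

Rearranging E = ½C·V² for V: V = √(2E/C).
E = 1.41×10^-6 J; C = 0.123 mF = 1.230×10^-4 F.
V = 0.1514 V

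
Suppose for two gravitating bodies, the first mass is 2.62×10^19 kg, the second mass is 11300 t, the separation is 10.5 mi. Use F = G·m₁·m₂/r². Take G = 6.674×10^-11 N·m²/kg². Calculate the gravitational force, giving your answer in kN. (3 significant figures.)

69200 kN

From Newton's law of gravitation: F = Gm₁m₂/r².
m₁ = 2.62×10^19 kg; m₂ = 11300 t = 1.130×10^7 kg; r = 10.5 mi = 16898 m; G = 6.674×10^-11 N·m²/kg².
F = 6.920×10^7 N
6.920×10^7 N × (1 kN / 1000 N) = 69197 kN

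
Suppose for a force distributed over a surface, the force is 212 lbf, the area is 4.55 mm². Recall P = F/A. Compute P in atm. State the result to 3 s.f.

2050 atm

P is given directly by: P = F/A.
F = 212 lbf = 943.0 N; A = 4.55 mm² = 4.550×10^-6 m².
P = 2.073×10^8 Pa
2.073×10^8 Pa × (1 atm / 1.013×10^5 Pa) = 2045 atm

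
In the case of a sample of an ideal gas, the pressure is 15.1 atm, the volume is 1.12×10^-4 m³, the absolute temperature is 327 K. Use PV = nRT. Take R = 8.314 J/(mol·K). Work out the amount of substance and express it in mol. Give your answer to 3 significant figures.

Solving PV = nRT for n: n = PV/(RT).
P = 15.1 atm = 1.530×10^6 Pa; V = 1.12×10^-4 m³; T = 327 K; R = 8.314 J/(mol·K).
n = 0.06303 mol

0.0630 mol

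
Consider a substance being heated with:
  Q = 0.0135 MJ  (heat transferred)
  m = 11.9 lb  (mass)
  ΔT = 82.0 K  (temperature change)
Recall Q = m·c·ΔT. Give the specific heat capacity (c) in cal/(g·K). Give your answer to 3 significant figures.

Solving Q = m·c·ΔT for c: c = Q/(m·ΔT).
Q = 0.0135 MJ = 13500 J; m = 11.9 lb = 5.398 kg; ΔT = 82.0 K.
c = 30.50 J/(kg·K)
30.50 J/(kg·K) × (1 cal/(g·K) / 4184 J/(kg·K)) = 0.007290 cal/(g·K)

0.00729 cal/(g·K)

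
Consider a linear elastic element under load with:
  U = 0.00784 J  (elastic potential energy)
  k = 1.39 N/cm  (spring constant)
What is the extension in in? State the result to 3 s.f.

0.418 in

Rearranging: x = √(2U/k).
U = 0.00784 J; k = 1.39 N/cm = 139.0 N/m.
x = 0.01062 m
0.01062 m × (1 in / 0.02540 m) = 0.4181 in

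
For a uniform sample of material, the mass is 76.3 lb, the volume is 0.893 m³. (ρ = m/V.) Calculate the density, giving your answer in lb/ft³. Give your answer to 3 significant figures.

2.42 lb/ft³

Directly: ρ = m/V.
m = 76.3 lb = 34.61 kg; V = 0.893 m³.
ρ = 38.76 kg/m³
38.76 kg/m³ × (1 lb/ft³ / 16.02 kg/m³) = 2.419 lb/ft³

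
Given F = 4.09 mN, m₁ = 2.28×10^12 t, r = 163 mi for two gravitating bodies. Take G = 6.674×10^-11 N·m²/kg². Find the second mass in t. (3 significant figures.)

1.85 t

From Newton's law of gravitation: m₂ = F·r²/(G·m₁).
F = 4.09 mN = 0.004090 N; m₁ = 2.28×10^12 t = 2.280×10^15 kg; r = 163 mi = 2.623×10^5 m; G = 6.674×10^-11 N·m²/kg².
m₂ = 1850 kg
1850 kg × (1 t / 1000 kg) = 1.850 t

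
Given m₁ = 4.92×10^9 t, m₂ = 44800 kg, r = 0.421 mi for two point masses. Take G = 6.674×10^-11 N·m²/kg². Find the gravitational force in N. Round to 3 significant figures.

F is given directly by: F = Gm₁m₂/r².
m₁ = 4.92×10^9 t = 4.920×10^12 kg; m₂ = 44800 kg; r = 0.421 mi = 677.5 m; G = 6.674×10^-11 N·m²/kg².
F = 32.05 N

32.0 N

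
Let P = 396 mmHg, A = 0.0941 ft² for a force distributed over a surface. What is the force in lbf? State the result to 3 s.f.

Solving P = F/A for F: F = P·A.
P = 396 mmHg = 52796 Pa; A = 0.0941 ft² = 0.008742 m².
F = 461.5 N  (the unit combination reduces to kg·m/s² = N)
461.5 N × (1 lbf / 4.448 N) = 103.8 lbf

104 lbf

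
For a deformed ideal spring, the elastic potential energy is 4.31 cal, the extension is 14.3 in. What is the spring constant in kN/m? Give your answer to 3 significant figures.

Solving U = ½k·x² for k: k = 2U/x².
U = 4.31 cal = 18.03 J; x = 14.3 in = 0.3632 m.
k = 273.4 N/m
273.4 N/m × (1 kN/m / 1000 N/m) = 0.2734 kN/m

0.273 kN/m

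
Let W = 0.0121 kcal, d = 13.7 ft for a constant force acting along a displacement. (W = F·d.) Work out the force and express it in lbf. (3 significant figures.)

Rearranging W = F·d for F: F = W/d.
W = 0.0121 kcal = 50.63 J; d = 13.7 ft = 4.176 m.
F = 12.12 N  (the unit combination reduces to kg·m/s² = N)
12.12 N × (1 lbf / 4.448 N) = 2.726 lbf

2.73 lbf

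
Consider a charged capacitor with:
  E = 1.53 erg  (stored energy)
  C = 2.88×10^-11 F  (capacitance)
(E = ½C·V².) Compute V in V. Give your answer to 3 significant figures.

Solving E = ½C·V² for V: V = √(2E/C).
E = 1.53 erg = 1.530×10^-7 J; C = 2.88×10^-11 F.
V = 103.1 V

103 V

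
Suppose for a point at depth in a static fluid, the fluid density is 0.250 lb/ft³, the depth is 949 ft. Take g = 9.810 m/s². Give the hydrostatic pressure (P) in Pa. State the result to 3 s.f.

Directly: P = ρgh.
ρ = 0.250 lb/ft³ = 4.005 kg/m³; h = 949 ft = 289.3 m; g = 9.810 m/s².
P = 11363 Pa  (the unit combination reduces to kg/(m·s²) = Pa)

11400 Pa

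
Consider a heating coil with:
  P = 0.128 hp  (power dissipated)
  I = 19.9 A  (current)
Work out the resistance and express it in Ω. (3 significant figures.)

0.241 Ω

Rearranging P = I²R for R: R = P/I².
P = 0.128 hp = 95.45 W; I = 19.9 A.
R = 0.2410 Ω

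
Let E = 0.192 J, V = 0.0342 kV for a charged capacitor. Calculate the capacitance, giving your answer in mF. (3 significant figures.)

Rearranging E = ½C·V² for C: C = 2E/V².
E = 0.192 J; V = 0.0342 kV = 34.20 V.
C = 3.283×10^-4 F
3.283×10^-4 F × (1 mF / 0.001000 F) = 0.3283 mF

0.328 mF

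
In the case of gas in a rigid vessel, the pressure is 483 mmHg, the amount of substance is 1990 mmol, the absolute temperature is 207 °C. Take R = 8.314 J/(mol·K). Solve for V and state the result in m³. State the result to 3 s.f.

0.123 m³

Rearranging: V = nRT/P.
P = 483 mmHg = 64395 Pa; n = 1990 mmol = 1.990 mol; T = 207 °C = 480.1 K; R = 8.314 J/(mol·K).
V = 0.1234 m³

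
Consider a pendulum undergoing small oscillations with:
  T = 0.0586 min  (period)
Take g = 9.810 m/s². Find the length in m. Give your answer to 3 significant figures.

3.07 m

Solving T = 2π√(L/g) for L: L = g·(T/2π)².
T = 0.0586 min = 3.516 s; g = 9.810 m/s².
L = 3.072 m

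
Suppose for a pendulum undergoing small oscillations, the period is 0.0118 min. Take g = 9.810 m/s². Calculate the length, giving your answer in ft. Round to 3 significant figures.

Rearranging: L = g·(T/2π)².
T = 0.0118 min = 0.7080 s; g = 9.810 m/s².
L = 0.1246 m
0.1246 m × (1 ft / 0.3048 m) = 0.4087 ft

0.409 ft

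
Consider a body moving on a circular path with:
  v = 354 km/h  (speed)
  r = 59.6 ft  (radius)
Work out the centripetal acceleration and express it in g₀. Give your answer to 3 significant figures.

54.3 g₀

a is given directly by: a = v²/r.
v = 354 km/h = 98.33 m/s; r = 59.6 ft = 18.17 m.
a = 532.3 m/s²
532.3 m/s² × (1 g₀ / 9.807 m/s²) = 54.28 g₀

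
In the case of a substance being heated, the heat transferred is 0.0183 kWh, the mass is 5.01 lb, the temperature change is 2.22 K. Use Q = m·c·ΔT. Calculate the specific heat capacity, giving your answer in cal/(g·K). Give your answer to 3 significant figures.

Rearranging Q = m·c·ΔT for c: c = Q/(m·ΔT).
Q = 0.0183 kWh = 65880 J; m = 5.01 lb = 2.272 kg; ΔT = 2.22 K.
c = 13059 J/(kg·K)
13059 J/(kg·K) × (1 cal/(g·K) / 4184 J/(kg·K)) = 3.121 cal/(g·K)

3.12 cal/(g·K)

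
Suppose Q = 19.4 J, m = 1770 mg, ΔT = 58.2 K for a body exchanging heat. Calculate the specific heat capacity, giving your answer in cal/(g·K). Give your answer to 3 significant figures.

0.0450 cal/(g·K)

Rearranging Q = m·c·ΔT for c: c = Q/(m·ΔT).
Q = 19.4 J; m = 1770 mg = 0.001770 kg; ΔT = 58.2 K.
c = 188.3 J/(kg·K)
188.3 J/(kg·K) × (1 cal/(g·K) / 4184 J/(kg·K)) = 0.04501 cal/(g·K)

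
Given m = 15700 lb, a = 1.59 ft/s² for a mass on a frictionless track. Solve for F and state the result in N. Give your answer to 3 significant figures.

3450 N

Directly: F = m·a.
m = 15700 lb = 7121 kg; a = 1.59 ft/s² = 0.4846 m/s².
F = 3451 N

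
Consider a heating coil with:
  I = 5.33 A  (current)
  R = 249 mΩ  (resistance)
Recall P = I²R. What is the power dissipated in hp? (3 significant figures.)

Directly: P = I²R.
I = 5.33 A; R = 249 mΩ = 0.2490 Ω.
P = 7.074 W
7.074 W × (1 hp / 745.7 W) = 0.009486 hp

0.00949 hp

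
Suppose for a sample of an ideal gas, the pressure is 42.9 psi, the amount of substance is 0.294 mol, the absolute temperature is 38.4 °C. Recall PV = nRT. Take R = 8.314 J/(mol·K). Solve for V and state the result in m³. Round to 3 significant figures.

Rearranging: V = nRT/P.
P = 42.9 psi = 2.958×10^5 Pa; n = 0.294 mol; T = 38.4 °C = 311.5 K; R = 8.314 J/(mol·K).
V = 0.002575 m³

0.00257 m³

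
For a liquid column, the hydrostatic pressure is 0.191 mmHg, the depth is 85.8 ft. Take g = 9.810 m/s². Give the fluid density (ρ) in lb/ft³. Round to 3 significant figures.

Rearranging: ρ = P/(g·h).
P = 0.191 mmHg = 25.46 Pa; h = 85.8 ft = 26.15 m; g = 9.810 m/s².
ρ = 0.09926 kg/m³
0.09926 kg/m³ × (1 lb/ft³ / 16.02 kg/m³) = 0.006196 lb/ft³

0.00620 lb/ft³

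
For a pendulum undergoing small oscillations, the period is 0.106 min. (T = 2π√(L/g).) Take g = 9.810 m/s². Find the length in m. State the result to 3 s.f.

10.1 m

Rearranging T = 2π√(L/g) for L: L = g·(T/2π)².
T = 0.106 min = 6.360 s; g = 9.810 m/s².
L = 10.05 m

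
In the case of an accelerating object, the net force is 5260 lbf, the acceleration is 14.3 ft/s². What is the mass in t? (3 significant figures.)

From Newton's second law: m = F/a.
F = 5260 lbf = 23398 N; a = 14.3 ft/s² = 4.359 m/s².
m = 5368 kg
5368 kg × (1 t / 1000 kg) = 5.368 t

5.37 t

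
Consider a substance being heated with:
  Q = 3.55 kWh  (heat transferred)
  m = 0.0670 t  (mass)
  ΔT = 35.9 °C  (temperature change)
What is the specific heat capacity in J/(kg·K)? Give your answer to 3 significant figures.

5310 J/(kg·K)

Rearranging Q = m·c·ΔT for c: c = Q/(m·ΔT).
Q = 3.55 kWh = 1.278×10^7 J; m = 0.0670 t = 67.00 kg; ΔT = 35.9 °C = 35.90 K.
c = 5313 J/(kg·K)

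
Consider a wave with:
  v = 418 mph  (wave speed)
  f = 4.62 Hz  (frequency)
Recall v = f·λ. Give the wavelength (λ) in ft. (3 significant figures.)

133 ft

Rearranging v = f·λ for λ: λ = v/f.
v = 418 mph = 186.9 m/s; f = 4.62 Hz.
λ = 40.45 m
40.45 m × (1 ft / 0.3048 m) = 132.7 ft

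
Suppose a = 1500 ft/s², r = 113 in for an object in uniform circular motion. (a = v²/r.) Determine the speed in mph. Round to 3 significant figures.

81.0 mph

Rearranging a = v²/r for v: v = √(a·r).
a = 1500 ft/s² = 457.2 m/s²; r = 113 in = 2.870 m.
v = 36.23 m/s
36.23 m/s × (1 mph / 0.4470 m/s) = 81.03 mph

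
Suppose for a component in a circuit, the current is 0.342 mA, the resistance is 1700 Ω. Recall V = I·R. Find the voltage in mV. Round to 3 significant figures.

581 mV

From Ohm's law: V = IR.
I = 0.342 mA = 3.420×10^-4 A; R = 1700 Ω.
V = 0.5814 V
0.5814 V × (1 mV / 0.001000 V) = 581.4 mV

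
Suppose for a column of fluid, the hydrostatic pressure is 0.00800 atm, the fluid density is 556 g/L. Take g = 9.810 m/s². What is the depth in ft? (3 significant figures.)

Rearranging: h = P/(ρ·g).
P = 0.00800 atm = 810.6 Pa; ρ = 556 g/L = 556.0 kg/m³; g = 9.810 m/s².
h = 0.1486 m
0.1486 m × (1 ft / 0.3048 m) = 0.4876 ft

0.488 ft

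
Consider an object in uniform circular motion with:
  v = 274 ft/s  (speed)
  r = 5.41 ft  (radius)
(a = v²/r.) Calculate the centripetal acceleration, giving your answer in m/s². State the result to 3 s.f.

4230 m/s²

a is given directly by: a = v²/r.
v = 274 ft/s = 83.52 m/s; r = 5.41 ft = 1.649 m.
a = 4230 m/s²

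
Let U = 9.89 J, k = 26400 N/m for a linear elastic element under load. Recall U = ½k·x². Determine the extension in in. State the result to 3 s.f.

1.08 in

Rearranging: x = √(2U/k).
U = 9.89 J; k = 26400 N/m.
x = 0.02737 m
0.02737 m × (1 in / 0.02540 m) = 1.078 in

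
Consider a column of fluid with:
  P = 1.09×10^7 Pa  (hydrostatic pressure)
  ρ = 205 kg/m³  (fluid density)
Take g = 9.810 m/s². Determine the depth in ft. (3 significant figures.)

Rearranging P = ρ·g·h for h: h = P/(ρ·g).
P = 1.09×10^7 Pa; ρ = 205 kg/m³; g = 9.810 m/s².
h = 5420 m
5420 m × (1 ft / 0.3048 m) = 17782 ft

17800 ft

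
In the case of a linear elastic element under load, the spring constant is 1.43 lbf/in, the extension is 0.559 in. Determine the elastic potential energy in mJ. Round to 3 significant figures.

25.2 mJ

U is given directly by: U = ½kx².
k = 1.43 lbf/in = 250.4 N/m; x = 0.559 in = 0.01420 m.
U = 0.02524 J
0.02524 J × (1 mJ / 0.001000 J) = 25.24 mJ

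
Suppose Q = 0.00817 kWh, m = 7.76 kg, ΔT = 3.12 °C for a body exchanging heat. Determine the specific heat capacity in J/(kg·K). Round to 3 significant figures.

Rearranging Q = m·c·ΔT for c: c = Q/(m·ΔT).
Q = 0.00817 kWh = 29412 J; m = 7.76 kg; ΔT = 3.12 °C = 3.120 K.
c = 1215 J/(kg·K)

1210 J/(kg·K)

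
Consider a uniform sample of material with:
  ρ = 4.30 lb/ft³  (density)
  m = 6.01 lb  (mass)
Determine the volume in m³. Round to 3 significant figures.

Solving ρ = m/V for V: V = m/ρ.
ρ = 4.30 lb/ft³ = 68.88 kg/m³; m = 6.01 lb = 2.726 kg.
V = 0.03958 m³

0.0396 m³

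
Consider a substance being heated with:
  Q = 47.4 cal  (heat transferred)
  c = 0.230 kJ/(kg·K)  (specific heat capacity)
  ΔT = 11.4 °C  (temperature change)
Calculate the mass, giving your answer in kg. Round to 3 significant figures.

Solving Q = m·c·ΔT for m: m = Q/(c·ΔT).
Q = 47.4 cal = 198.3 J; c = 0.230 kJ/(kg·K) = 230.0 J/(kg·K); ΔT = 11.4 °C = 11.40 K.
m = 0.07564 kg

0.0756 kg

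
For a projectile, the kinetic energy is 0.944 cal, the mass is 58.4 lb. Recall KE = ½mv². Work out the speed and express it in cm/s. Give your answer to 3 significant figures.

Rearranging: v = √(2·KE/m).
KE = 0.944 cal = 3.950 J; m = 58.4 lb = 26.49 kg.
v = 0.5461 m/s
0.5461 m/s × (1 cm/s / 0.01000 m/s) = 54.61 cm/s

54.6 cm/s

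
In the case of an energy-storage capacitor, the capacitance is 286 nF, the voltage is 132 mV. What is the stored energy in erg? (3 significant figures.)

E is given directly by: E = ½CV².
C = 286 nF = 2.860×10^-7 F; V = 132 mV = 0.1320 V.
E = 2.492×10^-9 J
2.492×10^-9 J × (1 erg / 1.000×10^-7 J) = 0.02492 erg

0.0249 erg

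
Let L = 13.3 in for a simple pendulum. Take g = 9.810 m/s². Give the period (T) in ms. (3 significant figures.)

1170 ms

Directly: T = 2π√(L/g).
L = 13.3 in = 0.3378 m; g = 9.810 m/s².
T = 1.166 s
1.166 s × (1 ms / 0.001000 s) = 1166 ms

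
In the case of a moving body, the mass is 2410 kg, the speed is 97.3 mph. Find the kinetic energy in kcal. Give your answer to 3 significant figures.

545 kcal

Directly: KE = ½mv².
m = 2410 kg; v = 97.3 mph = 43.50 m/s.
KE = 2.280×10^6 J
2.280×10^6 J × (1 kcal / 4184 J) = 544.9 kcal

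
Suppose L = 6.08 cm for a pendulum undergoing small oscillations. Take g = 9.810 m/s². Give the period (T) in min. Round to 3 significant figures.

Directly: T = 2π√(L/g).
L = 6.08 cm = 0.06080 m; g = 9.810 m/s².
T = 0.4946 s
0.4946 s × (1 min / 60.00 s) = 0.008244 min

0.00824 min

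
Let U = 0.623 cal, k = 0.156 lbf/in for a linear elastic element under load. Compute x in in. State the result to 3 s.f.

Solving U = ½k·x² for x: x = √(2U/k).
U = 0.623 cal = 2.607 J; k = 0.156 lbf/in = 27.32 N/m.
x = 0.4368 m
0.4368 m × (1 in / 0.02540 m) = 17.20 in

17.2 in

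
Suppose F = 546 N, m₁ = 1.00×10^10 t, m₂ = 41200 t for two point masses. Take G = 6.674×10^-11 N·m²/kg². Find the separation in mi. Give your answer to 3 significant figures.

4.41 mi

Rearranging: r = √(G·m₁m₂/F).
F = 546 N; m₁ = 1.00×10^10 t = 1.000×10^13 kg; m₂ = 41200 t = 4.120×10^7 kg; G = 6.674×10^-11 N·m²/kg².
r = 7097 m
7097 m × (1 mi / 1609 m) = 4.410 mi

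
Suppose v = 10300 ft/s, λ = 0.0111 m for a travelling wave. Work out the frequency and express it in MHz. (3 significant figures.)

0.283 MHz

Rearranging: f = v/λ.
v = 10300 ft/s = 3139 m/s; λ = 0.0111 m.
f = 2.828×10^5 Hz
2.828×10^5 Hz × (1 MHz / 1.000×10^6 Hz) = 0.2828 MHz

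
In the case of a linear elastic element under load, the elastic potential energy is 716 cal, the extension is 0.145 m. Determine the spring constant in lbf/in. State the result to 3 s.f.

Rearranging: k = 2U/x².
U = 716 cal = 2996 J; x = 0.145 m.
k = 2.850×10^5 N/m
2.850×10^5 N/m × (1 lbf/in / 175.1 N/m) = 1627 lbf/in

1630 lbf/in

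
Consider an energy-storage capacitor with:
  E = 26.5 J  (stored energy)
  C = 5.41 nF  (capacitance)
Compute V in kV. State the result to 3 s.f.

99.0 kV

Rearranging: V = √(2E/C).
E = 26.5 J; C = 5.41 nF = 5.410×10^-9 F.
V = 98978 V  (the unit combination reduces to kg·m²/(A·s³) = V)
98978 V × (1 kV / 1000 V) = 98.98 kV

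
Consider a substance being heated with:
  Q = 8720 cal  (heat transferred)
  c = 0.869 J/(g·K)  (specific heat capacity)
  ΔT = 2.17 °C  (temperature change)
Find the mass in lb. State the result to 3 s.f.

42.7 lb

Rearranging Q = m·c·ΔT for m: m = Q/(c·ΔT).
Q = 8720 cal = 36484 J; c = 0.869 J/(g·K) = 869.0 J/(kg·K); ΔT = 2.17 °C = 2.170 K.
m = 19.35 kg
19.35 kg × (1 lb / 0.4536 kg) = 42.65 lb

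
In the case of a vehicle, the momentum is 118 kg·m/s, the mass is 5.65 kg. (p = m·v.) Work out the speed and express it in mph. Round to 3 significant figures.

46.7 mph

Solving p = m·v for v: v = p/m.
p = 118 kg·m/s; m = 5.65 kg.
v = 20.88 m/s
20.88 m/s × (1 mph / 0.4470 m/s) = 46.72 mph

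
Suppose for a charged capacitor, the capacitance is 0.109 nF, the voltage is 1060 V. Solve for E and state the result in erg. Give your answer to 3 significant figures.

E is given directly by: E = ½CV².
C = 0.109 nF = 1.090×10^-10 F; V = 1060 V.
E = 6.124×10^-5 J  (the unit combination reduces to kg·m²/s² = J)
6.124×10^-5 J × (1 erg / 1.000×10^-7 J) = 612.4 erg

612 erg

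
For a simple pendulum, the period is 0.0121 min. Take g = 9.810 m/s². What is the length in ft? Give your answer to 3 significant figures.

Rearranging: L = g·(T/2π)².
T = 0.0121 min = 0.7260 s; g = 9.810 m/s².
L = 0.1310 m
0.1310 m × (1 ft / 0.3048 m) = 0.4297 ft

0.430 ft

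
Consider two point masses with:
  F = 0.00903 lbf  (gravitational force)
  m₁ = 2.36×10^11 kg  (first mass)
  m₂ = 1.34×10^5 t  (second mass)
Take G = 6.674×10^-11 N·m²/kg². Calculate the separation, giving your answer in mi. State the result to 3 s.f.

From Newton's law of gravitation: r = √(G·m₁m₂/F).
F = 0.00903 lbf = 0.04017 N; m₁ = 2.36×10^11 kg; m₂ = 1.34×10^5 t = 1.340×10^8 kg; G = 6.674×10^-11 N·m²/kg².
r = 2.292×10^5 m
2.292×10^5 m × (1 mi / 1609 m) = 142.4 mi

142 mi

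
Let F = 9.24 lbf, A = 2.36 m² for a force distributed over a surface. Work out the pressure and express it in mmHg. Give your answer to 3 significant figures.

P is given directly by: P = F/A.
F = 9.24 lbf = 41.10 N; A = 2.36 m².
P = 17.42 Pa  (the unit combination reduces to kg/(m·s²) = Pa)
17.42 Pa × (1 mmHg / 133.3 Pa) = 0.1306 mmHg

0.131 mmHg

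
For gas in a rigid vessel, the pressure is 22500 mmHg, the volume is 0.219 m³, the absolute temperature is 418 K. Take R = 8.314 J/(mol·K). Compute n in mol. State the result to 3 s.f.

Rearranging: n = PV/(RT).
P = 22500 mmHg = 3.000×10^6 Pa; V = 0.219 m³; T = 418 K; R = 8.314 J/(mol·K).
n = 189.0 mol

189 mol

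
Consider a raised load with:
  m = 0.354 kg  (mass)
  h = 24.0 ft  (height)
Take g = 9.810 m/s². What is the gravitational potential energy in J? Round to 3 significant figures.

25.4 J

PE is given directly by: PE = mgh.
m = 0.354 kg; h = 24.0 ft = 7.315 m; g = 9.810 m/s².
PE = 25.40 J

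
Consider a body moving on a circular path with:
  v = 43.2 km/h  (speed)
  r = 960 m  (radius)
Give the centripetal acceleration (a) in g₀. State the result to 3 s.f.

a is given directly by: a = v²/r.
v = 43.2 km/h = 12.00 m/s; r = 960 m.
a = 0.1500 m/s²
0.1500 m/s² × (1 g₀ / 9.807 m/s²) = 0.01530 g₀

0.0153 g₀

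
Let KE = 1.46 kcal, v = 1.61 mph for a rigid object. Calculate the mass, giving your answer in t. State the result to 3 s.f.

23.6 t

Solving KE = ½mv² for m: m = 2·KE/v².
KE = 1.46 kcal = 6109 J; v = 1.61 mph = 0.7197 m/s.
m = 23585 kg
23585 kg × (1 t / 1000 kg) = 23.58 t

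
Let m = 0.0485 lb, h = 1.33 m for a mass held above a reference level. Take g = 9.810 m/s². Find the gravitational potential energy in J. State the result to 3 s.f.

0.287 J

PE is given directly by: PE = mgh.
m = 0.0485 lb = 0.02200 kg; h = 1.33 m; g = 9.810 m/s².
PE = 0.2870 J  (the unit combination reduces to kg·m²/s² = J)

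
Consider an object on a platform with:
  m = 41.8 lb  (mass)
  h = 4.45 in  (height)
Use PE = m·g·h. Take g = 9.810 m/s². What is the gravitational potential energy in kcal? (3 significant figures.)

0.00502 kcal

Directly: PE = mgh.
m = 41.8 lb = 18.96 kg; h = 4.45 in = 0.1130 m; g = 9.810 m/s².
PE = 21.02 J
21.02 J × (1 kcal / 4184 J) = 0.005025 kcal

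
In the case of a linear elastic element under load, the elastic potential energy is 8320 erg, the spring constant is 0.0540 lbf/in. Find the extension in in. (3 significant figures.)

Rearranging U = ½k·x² for x: x = √(2U/k).
U = 8320 erg = 8.320×10^-4 J; k = 0.0540 lbf/in = 9.457 N/m.
x = 0.01326 m
0.01326 m × (1 in / 0.02540 m) = 0.5222 in

0.522 in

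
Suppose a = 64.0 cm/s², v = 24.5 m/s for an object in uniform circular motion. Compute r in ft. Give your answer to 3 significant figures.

Rearranging a = v²/r for r: r = v²/a.
a = 64.0 cm/s² = 0.6400 m/s²; v = 24.5 m/s.
r = 937.9 m
937.9 m × (1 ft / 0.3048 m) = 3077 ft

3080 ft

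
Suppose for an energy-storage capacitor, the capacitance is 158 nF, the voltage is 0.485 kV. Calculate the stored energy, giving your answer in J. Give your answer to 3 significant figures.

0.0186 J

E is given directly by: E = ½CV².
C = 158 nF = 1.580×10^-7 F; V = 0.485 kV = 485.0 V.
E = 0.01858 J  (the unit combination reduces to kg·m²/s² = J)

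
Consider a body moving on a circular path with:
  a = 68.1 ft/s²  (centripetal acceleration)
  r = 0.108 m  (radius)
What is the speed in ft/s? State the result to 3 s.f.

Rearranging: v = √(a·r).
a = 68.1 ft/s² = 20.76 m/s²; r = 0.108 m.
v = 1.497 m/s
1.497 m/s × (1 ft/s / 0.3048 m/s) = 4.912 ft/s

4.91 ft/s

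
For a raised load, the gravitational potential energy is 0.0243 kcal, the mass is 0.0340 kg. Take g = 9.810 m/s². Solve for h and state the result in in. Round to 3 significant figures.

12000 in

Rearranging PE = m·g·h for h: h = PE/(m·g).
PE = 0.0243 kcal = 101.7 J; m = 0.0340 kg; g = 9.810 m/s².
h = 304.8 m
304.8 m × (1 in / 0.02540 m) = 12001 in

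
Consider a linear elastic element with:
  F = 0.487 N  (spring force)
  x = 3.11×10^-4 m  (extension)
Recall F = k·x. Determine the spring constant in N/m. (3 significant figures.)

From Hooke's law: k = F/x.
F = 0.487 N; x = 3.11×10^-4 m.
k = 1566 N/m

1570 N/m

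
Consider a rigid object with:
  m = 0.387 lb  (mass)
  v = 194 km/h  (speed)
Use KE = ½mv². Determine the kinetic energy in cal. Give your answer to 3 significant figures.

60.9 cal

Directly: KE = ½mv².
m = 0.387 lb = 0.1755 kg; v = 194 km/h = 53.89 m/s.
KE = 254.9 J
254.9 J × (1 cal / 4.184 J) = 60.92 cal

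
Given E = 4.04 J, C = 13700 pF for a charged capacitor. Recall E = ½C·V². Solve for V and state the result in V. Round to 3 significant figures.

Rearranging E = ½C·V² for V: V = √(2E/C).
E = 4.04 J; C = 13700 pF = 1.370×10^-8 F.
V = 24285 V

24300 V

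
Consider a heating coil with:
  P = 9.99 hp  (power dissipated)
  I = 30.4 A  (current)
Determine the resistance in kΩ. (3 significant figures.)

Solving P = I²R for R: R = P/I².
P = 9.99 hp = 7450 W; I = 30.4 A.
R = 8.061 Ω
8.061 Ω × (1 kΩ / 1000 Ω) = 0.008061 kΩ

0.00806 kΩ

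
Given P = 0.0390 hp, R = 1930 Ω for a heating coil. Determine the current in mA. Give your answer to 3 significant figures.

123 mA

Rearranging: I = √(P/R).
P = 0.0390 hp = 29.08 W; R = 1930 Ω.
I = 0.1228 A
0.1228 A × (1 mA / 0.001000 A) = 122.8 mA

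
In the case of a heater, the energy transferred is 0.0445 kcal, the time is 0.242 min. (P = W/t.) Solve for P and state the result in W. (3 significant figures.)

P is given directly by: P = W/t.
W = 0.0445 kcal = 186.2 J; t = 0.242 min = 14.52 s.
P = 12.82 W

12.8 W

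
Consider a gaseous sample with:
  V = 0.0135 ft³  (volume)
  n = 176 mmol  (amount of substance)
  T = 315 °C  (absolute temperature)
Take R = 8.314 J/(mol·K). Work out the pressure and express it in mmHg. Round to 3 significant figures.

16900 mmHg

From the ideal-gas law: P = nRT/V.
V = 0.0135 ft³ = 3.823×10^-4 m³; n = 176 mmol = 0.1760 mol; T = 315 °C = 588.1 K; R = 8.314 J/(mol·K).
P = 2.251×10^6 Pa
2.251×10^6 Pa × (1 mmHg / 133.3 Pa) = 16886 mmHg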